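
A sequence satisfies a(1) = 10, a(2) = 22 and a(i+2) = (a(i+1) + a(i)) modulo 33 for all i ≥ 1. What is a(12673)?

10

Listing terms: a(1) = 10,  a(2) = 22,  a(3) = 32,  a(4) = 21,  a(5) = 20,  a(6) = 8,  a(7) = 28,  a(8) = 3,  a(9) = 31,  a(10) = 1,  a(11) = 32,  a(12) = 0,  a(13) = 32,  a(14) = 32,  a(15) = 31,  a(16) = 30,  a(17) = 28,  a(18) = 25,  a(19) = 20,  a(20) = 12,  a(21) = 32,  a(22) = 11,  a(23) = 10,  a(24) = 21,  a(25) = 31,  a(26) = 19,  a(27) = 17,  a(28) = 3,  a(29) = 20,  a(30) = 23,  a(31) = 10,  a(32) = 0,  a(33) = 10,  a(34) = 10,  a(35) = 20,  a(36) = 30,  a(37) = 17,  a(38) = 14,  a(39) = 31,  a(40) = 12,  a(41) = 10,  a(42) = 22.
The sequence repeats with period 40.
So a(12673) = a(1 + ((12673-1) mod 40)) = a(33) = 10.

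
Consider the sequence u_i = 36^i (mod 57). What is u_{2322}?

We have u_1 = 36, u_2 = 42, u_3 = 30, u_4 = 54, u_5 = 6, u_6 = 45, u_7 = 24, u_8 = 9, u_9 = 39, u_{10} = 36.
The sequence repeats with period 9.
(2322 - 1) mod 9 = 8, so u_{2322} = u_9 = 39.

39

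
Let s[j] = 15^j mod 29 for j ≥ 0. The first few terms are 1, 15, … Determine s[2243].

Listing terms: s[0] = 1; s[1] = 15; s[2] = 22; s[3] = 11; s[4] = 20; s[5] = 10; s[6] = 5; s[7] = 17; s[8] = 23; s[9] = 26; s[10] = 13; s[11] = 21; s[12] = 25; s[13] = 27; s[14] = 28; s[15] = 14; s[16] = 7; s[17] = 18; s[18] = 9; s[19] = 19; s[20] = 24; s[21] = 12; s[22] = 6; s[23] = 3; s[24] = 16; s[25] = 8; s[26] = 4; s[27] = 2; s[28] = 1.
Since s[28] = s[0] = 1, the sequence is periodic with period 28.
(2243 - 0) mod 28 = 3, so s[2243] = s[3] = 11.

11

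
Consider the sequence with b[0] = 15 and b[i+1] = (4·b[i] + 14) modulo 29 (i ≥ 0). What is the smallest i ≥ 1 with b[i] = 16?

1

b[0] = 15, b[1] = 16, b[2] = 20, b[3] = 7, b[4] = 13, b[5] = 8, b[6] = 17, b[7] = 24, b[8] = 23, b[9] = 19, b[10] = 3, b[11] = 26, b[12] = 2, b[13] = 22, b[14] = 15.
The sequence repeats with period 14.
The value 16 first appears (with i ≥ 1) at b[1].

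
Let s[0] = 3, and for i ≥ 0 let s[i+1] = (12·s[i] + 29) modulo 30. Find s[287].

Computing terms: s[0] = 3, s[1] = 5, s[2] = 29, s[3] = 17, s[4] = 23, s[5] = 5.
Since s[5] = s[1] = 5, the sequence is eventually periodic: after a pre-period of length 1 it cycles with period 4.
For i ≥ 1, s[i] depends only on (i - 1) mod 4. (287 - 1) mod 4 = 2, so s[287] = s[3] = 17.

17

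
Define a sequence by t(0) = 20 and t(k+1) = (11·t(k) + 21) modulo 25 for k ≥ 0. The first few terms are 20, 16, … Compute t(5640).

10

We have t(0) = 20, t(1) = 16, t(2) = 22, t(3) = 13, t(4) = 14, t(5) = 0, t(6) = 21, t(7) = 2, t(8) = 18, t(9) = 19, t(10) = 5, t(11) = 1, t(12) = 7, t(13) = 23, t(14) = 24, t(15) = 10, t(16) = 6, t(17) = 12, t(18) = 3, t(19) = 4, t(20) = 15, t(21) = 11, t(22) = 17, t(23) = 8, t(24) = 9, t(25) = 20.
Since t(25) = t(0) = 20, the sequence is periodic with period 25.
(5640 - 0) mod 25 = 15, so t(5640) = t(15) = 10.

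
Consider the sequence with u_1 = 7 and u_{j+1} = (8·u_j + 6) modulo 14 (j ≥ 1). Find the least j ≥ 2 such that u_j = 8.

7

u_1 = 7, u_2 = 6, u_3 = 12, u_4 = 4, u_5 = 10, u_6 = 2, u_7 = 8, u_8 = 0, u_9 = 6.
Since u_9 = u_2 = 6, the sequence is eventually periodic: after a pre-period of length 1 it cycles with period 7.
The value 8 first appears (with j ≥ 2) at u_7.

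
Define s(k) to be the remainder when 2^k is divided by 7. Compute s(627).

Listing terms: s(1) = 2; s(2) = 4; s(3) = 1; s(4) = 2.
The sequence repeats with period 3.
(627 - 1) mod 3 = 2, so s(627) = s(3) = 1.

1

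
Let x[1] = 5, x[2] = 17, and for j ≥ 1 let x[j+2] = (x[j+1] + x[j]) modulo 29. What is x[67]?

3

Computing terms: x[1] = 5; x[2] = 17; x[3] = 22; x[4] = 10; x[5] = 3; x[6] = 13; x[7] = 16; x[8] = 0; x[9] = 16; x[10] = 16; x[11] = 3; x[12] = 19; x[13] = 22; x[14] = 12; x[15] = 5; x[16] = 17.
The sequence repeats with period 14.
So x[67] = x[1 + ((67-1) mod 14)] = x[11] = 3.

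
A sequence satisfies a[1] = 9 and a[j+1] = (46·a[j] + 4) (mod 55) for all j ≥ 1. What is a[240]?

a[1] = 9; a[2] = 33; a[3] = 37; a[4] = 1; a[5] = 50; a[6] = 49; a[7] = 3; a[8] = 32; a[9] = 46; a[10] = 30; a[11] = 9.
The sequence repeats with period 10.
So a[240] = a[1 + ((240-1) mod 10)] = a[10] = 30.

30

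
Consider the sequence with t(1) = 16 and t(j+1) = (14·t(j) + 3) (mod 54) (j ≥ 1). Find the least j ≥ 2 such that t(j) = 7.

Listing terms: t(1) = 16, t(2) = 11, t(3) = 49, t(4) = 41, t(5) = 37, t(6) = 35, t(7) = 7, t(8) = 47, t(9) = 13, t(10) = 23, t(11) = 1, t(12) = 17, t(13) = 25, t(14) = 29, t(15) = 31, t(16) = 5, t(17) = 19, t(18) = 53, t(19) = 43, t(20) = 11.
Since t(20) = t(2) = 11, the sequence is eventually periodic: after a pre-period of length 1 it cycles with period 18.
The value 7 first appears (with j ≥ 2) at t(7).

7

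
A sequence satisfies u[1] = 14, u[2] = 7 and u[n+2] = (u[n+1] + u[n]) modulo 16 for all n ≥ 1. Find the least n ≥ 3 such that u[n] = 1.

5

We have u[1] = 14, u[2] = 7, u[3] = 5, u[4] = 12, u[5] = 1, u[6] = 13, u[7] = 14, u[8] = 11, u[9] = 9, u[10] = 4, u[11] = 13, u[12] = 1, u[13] = 14, u[14] = 15, u[15] = 13, u[16] = 12, u[17] = 9, u[18] = 5, u[19] = 14, u[20] = 3, u[21] = 1, u[22] = 4, u[23] = 5, u[24] = 9, u[25] = 14, u[26] = 7.
The sequence repeats with period 24.
The value 1 first appears (with n ≥ 3) at u[5].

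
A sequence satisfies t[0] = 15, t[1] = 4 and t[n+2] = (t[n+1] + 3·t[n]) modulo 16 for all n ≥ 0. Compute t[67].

Computing terms: t[0] = 15; t[1] = 4; t[2] = 1; t[3] = 13; t[4] = 0; t[5] = 7; t[6] = 7; t[7] = 12; t[8] = 1; t[9] = 5; t[10] = 8; t[11] = 7; t[12] = 15; t[13] = 4.
The sequence repeats with period 12.
(67 - 0) mod 12 = 7, so t[67] = t[7] = 12.

12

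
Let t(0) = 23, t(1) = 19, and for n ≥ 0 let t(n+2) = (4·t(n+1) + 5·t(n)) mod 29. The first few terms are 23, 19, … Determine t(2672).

7

Computing terms: t(0) = 23,  t(1) = 19,  t(2) = 17,  t(3) = 18,  t(4) = 12,  t(5) = 22,  t(6) = 3,  t(7) = 6,  t(8) = 10,  t(9) = 12,  t(10) = 11,  t(11) = 17,  t(12) = 7,  t(13) = 26,  t(14) = 23,  t(15) = 19.
Since (t(14), t(15)) = (t(0), t(1)) = (23, 19) (two consecutive terms determine the rest), the sequence is periodic with period 14.
So t(2672) = t(0 + ((2672-0) mod 14)) = t(12) = 7.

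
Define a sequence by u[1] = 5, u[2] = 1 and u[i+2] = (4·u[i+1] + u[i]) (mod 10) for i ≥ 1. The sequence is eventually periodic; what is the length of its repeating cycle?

Listing terms: u[1] = 5; u[2] = 1; u[3] = 9; u[4] = 7; u[5] = 7; u[6] = 5; u[7] = 7; u[8] = 3; u[9] = 9; u[10] = 9; u[11] = 5; u[12] = 9; u[13] = 1; u[14] = 3; u[15] = 3; u[16] = 5; u[17] = 3; u[18] = 7; u[19] = 1; u[20] = 1; u[21] = 5; u[22] = 1.
The sequence repeats with period 20.

20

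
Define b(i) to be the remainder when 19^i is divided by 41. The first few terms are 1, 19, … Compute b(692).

Computing terms: b(0) = 1; b(1) = 19; b(2) = 33; b(3) = 12; b(4) = 23; b(5) = 27; b(6) = 21; b(7) = 30; b(8) = 37; b(9) = 6; b(10) = 32; b(11) = 34; b(12) = 31; b(13) = 15; b(14) = 39; b(15) = 3; b(16) = 16; b(17) = 17; b(18) = 36; b(19) = 28; b(20) = 40; b(21) = 22; b(22) = 8; b(23) = 29; b(24) = 18; b(25) = 14; b(26) = 20; b(27) = 11; b(28) = 4; b(29) = 35; b(30) = 9; b(31) = 7; b(32) = 10; b(33) = 26; b(34) = 2; b(35) = 38; b(36) = 25; b(37) = 24; b(38) = 5; b(39) = 13; b(40) = 1.
The sequence repeats with period 40.
So b(692) = b(0 + ((692-0) mod 40)) = b(12) = 31.

31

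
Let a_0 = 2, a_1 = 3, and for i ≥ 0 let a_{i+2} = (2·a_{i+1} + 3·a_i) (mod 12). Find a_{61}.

3

We have a_0 = 2, a_1 = 3, a_2 = 0, a_3 = 9, a_4 = 6, a_5 = 3, a_6 = 0.
Since (a_5, a_6) = (a_1, a_2) = (3, 0) (two consecutive terms determine the rest), the sequence is eventually periodic: after a pre-period of length 1 it cycles with period 4.
For i ≥ 1, a_i depends only on (i - 1) mod 4. (61 - 1) mod 4 = 0, so a_{61} = a_1 = 3.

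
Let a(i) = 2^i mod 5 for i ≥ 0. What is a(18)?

4

a(0) = 1; a(1) = 2; a(2) = 4; a(3) = 3; a(4) = 1.
The sequence repeats with period 4.
So a(18) = a(0 + ((18-0) mod 4)) = a(2) = 4.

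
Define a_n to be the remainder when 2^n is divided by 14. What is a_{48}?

8

Computing terms: a_1 = 2, a_2 = 4, a_3 = 8, a_4 = 2.
The sequence repeats with period 3.
So a_{48} = a_{1 + ((48-1) mod 3)} = a_3 = 8.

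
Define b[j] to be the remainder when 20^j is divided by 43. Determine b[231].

42

Computing terms: b[1] = 20,  b[2] = 13,  b[3] = 2,  b[4] = 40,  b[5] = 26,  b[6] = 4,  b[7] = 37,  b[8] = 9,  b[9] = 8,  b[10] = 31,  b[11] = 18,  b[12] = 16,  b[13] = 19,  b[14] = 36,  b[15] = 32,  b[16] = 38,  b[17] = 29,  b[18] = 21,  b[19] = 33,  b[20] = 15,  b[21] = 42,  b[22] = 23,  b[23] = 30,  b[24] = 41,  b[25] = 3,  b[26] = 17,  b[27] = 39,  b[28] = 6,  b[29] = 34,  b[30] = 35,  b[31] = 12,  b[32] = 25,  b[33] = 27,  b[34] = 24,  b[35] = 7,  b[36] = 11,  b[37] = 5,  b[38] = 14,  b[39] = 22,  b[40] = 10,  b[41] = 28,  b[42] = 1,  b[43] = 20.
The sequence repeats with period 42.
(231 - 1) mod 42 = 20, so b[231] = b[21] = 42.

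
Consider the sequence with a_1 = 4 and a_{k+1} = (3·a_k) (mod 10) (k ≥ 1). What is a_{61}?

4

a_1 = 4, a_2 = 2, a_3 = 6, a_4 = 8, a_5 = 4.
The sequence repeats with period 4.
(61 - 1) mod 4 = 0, so a_{61} = a_1 = 4.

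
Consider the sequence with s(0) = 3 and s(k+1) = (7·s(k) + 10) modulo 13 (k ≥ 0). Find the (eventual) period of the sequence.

12

s(0) = 3; s(1) = 5; s(2) = 6; s(3) = 0; s(4) = 10; s(5) = 2; s(6) = 11; s(7) = 9; s(8) = 8; s(9) = 1; s(10) = 4; s(11) = 12; s(12) = 3.
Since s(12) = s(0) = 3, the sequence is periodic with period 12.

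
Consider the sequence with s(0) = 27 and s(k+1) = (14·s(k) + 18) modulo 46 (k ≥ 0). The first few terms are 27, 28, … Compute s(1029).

We have s(0) = 27,  s(1) = 28,  s(2) = 42,  s(3) = 8,  s(4) = 38,  s(5) = 44,  s(6) = 36,  s(7) = 16,  s(8) = 12,  s(9) = 2,  s(10) = 0,  s(11) = 18,  s(12) = 40,  s(13) = 26,  s(14) = 14,  s(15) = 30,  s(16) = 24,  s(17) = 32,  s(18) = 6,  s(19) = 10,  s(20) = 20,  s(21) = 22,  s(22) = 4,  s(23) = 28.
Since s(23) = s(1) = 28, the sequence is eventually periodic: after a pre-period of length 1 it cycles with period 22.
For k ≥ 1, s(k) depends only on (k - 1) mod 22. (1029 - 1) mod 22 = 16, so s(1029) = s(17) = 32.

32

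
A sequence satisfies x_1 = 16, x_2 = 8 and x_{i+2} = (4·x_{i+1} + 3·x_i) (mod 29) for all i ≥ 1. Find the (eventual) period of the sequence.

x_1 = 16; x_2 = 8; x_3 = 22; x_4 = 25; x_5 = 21; x_6 = 14; x_7 = 3; x_8 = 25; x_9 = 22; x_{10} = 18; x_{11} = 22; x_{12} = 26; x_{13} = 25; x_{14} = 4; x_{15} = 4; x_{16} = 28; x_{17} = 8; x_{18} = 0; x_{19} = 24; x_{20} = 9; x_{21} = 21; x_{22} = 24; x_{23} = 14; x_{24} = 12; x_{25} = 3; x_{26} = 19; x_{27} = 27; x_{28} = 20; x_{29} = 16; x_{30} = 8.
Since (x_{29}, x_{30}) = (x_1, x_2) = (16, 8) (two consecutive terms determine the rest), the sequence is periodic with period 28.

28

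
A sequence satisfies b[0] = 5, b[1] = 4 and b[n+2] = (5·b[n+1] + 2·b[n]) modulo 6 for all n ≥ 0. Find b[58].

We have b[0] = 5,  b[1] = 4,  b[2] = 0,  b[3] = 2,  b[4] = 4,  b[5] = 0.
Since (b[4], b[5]) = (b[1], b[2]) = (4, 0) (two consecutive terms determine the rest), the sequence is eventually periodic: after a pre-period of length 1 it cycles with period 3.
For n ≥ 1, b[n] depends only on (n - 1) mod 3. (58 - 1) mod 3 = 0, so b[58] = b[1] = 4.

4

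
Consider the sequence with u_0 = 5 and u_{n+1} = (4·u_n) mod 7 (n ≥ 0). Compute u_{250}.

Computing terms: u_0 = 5, u_1 = 6, u_2 = 3, u_3 = 5.
The sequence repeats with period 3.
(250 - 0) mod 3 = 1, so u_{250} = u_1 = 6.

6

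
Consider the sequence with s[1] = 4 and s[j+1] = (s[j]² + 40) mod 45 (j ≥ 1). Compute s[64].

s[1] = 4,  s[2] = 11,  s[3] = 26,  s[4] = 41,  s[5] = 11.
Since s[5] = s[2] = 11, the sequence is eventually periodic: after a pre-period of length 1 it cycles with period 3.
For j ≥ 2, s[j] depends only on (j - 2) mod 3. (64 - 2) mod 3 = 2, so s[64] = s[4] = 41.

41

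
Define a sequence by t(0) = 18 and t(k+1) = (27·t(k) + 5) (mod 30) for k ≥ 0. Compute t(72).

t(0) = 18; t(1) = 11; t(2) = 2; t(3) = 29; t(4) = 8; t(5) = 11.
Since t(5) = t(1) = 11, the sequence is eventually periodic: after a pre-period of length 1 it cycles with period 4.
For k ≥ 1, t(k) depends only on (k - 1) mod 4. (72 - 1) mod 4 = 3, so t(72) = t(4) = 8.

8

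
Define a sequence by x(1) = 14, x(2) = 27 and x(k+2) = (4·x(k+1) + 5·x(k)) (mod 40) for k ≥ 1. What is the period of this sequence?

4

Listing terms: x(1) = 14,  x(2) = 27,  x(3) = 18,  x(4) = 7,  x(5) = 38,  x(6) = 27,  x(7) = 18.
Since (x(6), x(7)) = (x(2), x(3)) = (27, 18) (two consecutive terms determine the rest), the sequence is eventually periodic: after a pre-period of length 1 it cycles with period 4.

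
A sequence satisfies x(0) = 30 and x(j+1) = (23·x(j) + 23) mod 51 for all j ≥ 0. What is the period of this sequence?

16

We have x(0) = 30, x(1) = 50, x(2) = 0, x(3) = 23, x(4) = 42, x(5) = 20, x(6) = 24, x(7) = 14, x(8) = 39, x(9) = 2, x(10) = 18, x(11) = 29, x(12) = 27, x(13) = 32, x(14) = 45, x(15) = 38, x(16) = 30.
Since x(16) = x(0) = 30, the sequence is periodic with period 16.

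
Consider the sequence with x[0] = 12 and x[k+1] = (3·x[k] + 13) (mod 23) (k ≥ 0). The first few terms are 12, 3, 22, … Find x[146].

We have x[0] = 12,  x[1] = 3,  x[2] = 22,  x[3] = 10,  x[4] = 20,  x[5] = 4,  x[6] = 2,  x[7] = 19,  x[8] = 1,  x[9] = 16,  x[10] = 15,  x[11] = 12.
Since x[11] = x[0] = 12, the sequence is periodic with period 11.
(146 - 0) mod 11 = 3, so x[146] = x[3] = 10.

10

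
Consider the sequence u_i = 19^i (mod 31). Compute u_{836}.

10

We have u_0 = 1, u_1 = 19, u_2 = 20, u_3 = 8, u_4 = 28, u_5 = 5, u_6 = 2, u_7 = 7, u_8 = 9, u_9 = 16, u_{10} = 25, u_{11} = 10, u_{12} = 4, u_{13} = 14, u_{14} = 18, u_{15} = 1.
Since u_{15} = u_0 = 1, the sequence is periodic with period 15.
So u_{836} = u_{0 + ((836-0) mod 15)} = u_{11} = 10.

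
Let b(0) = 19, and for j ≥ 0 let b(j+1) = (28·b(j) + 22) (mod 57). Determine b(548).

Listing terms: b(0) = 19, b(1) = 41, b(2) = 30, b(3) = 7, b(4) = 47, b(5) = 27, b(6) = 37, b(7) = 32, b(8) = 6, b(9) = 19.
The sequence repeats with period 9.
So b(548) = b(0 + ((548-0) mod 9)) = b(8) = 6.

6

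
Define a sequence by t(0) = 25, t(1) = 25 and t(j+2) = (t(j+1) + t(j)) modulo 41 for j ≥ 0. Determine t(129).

We have t(0) = 25,  t(1) = 25,  t(2) = 9,  t(3) = 34,  t(4) = 2,  t(5) = 36,  t(6) = 38,  t(7) = 33,  t(8) = 30,  t(9) = 22,  t(10) = 11,  t(11) = 33,  t(12) = 3,  t(13) = 36,  t(14) = 39,  t(15) = 34,  t(16) = 32,  t(17) = 25,  t(18) = 16,  t(19) = 0,  t(20) = 16,  t(21) = 16,  t(22) = 32,  t(23) = 7,  t(24) = 39,  t(25) = 5,  t(26) = 3,  t(27) = 8,  t(28) = 11,  t(29) = 19,  t(30) = 30,  t(31) = 8,  t(32) = 38,  t(33) = 5,  t(34) = 2,  t(35) = 7,  t(36) = 9,  t(37) = 16,  t(38) = 25,  t(39) = 0,  t(40) = 25,  t(41) = 25.
Since (t(40), t(41)) = (t(0), t(1)) = (25, 25) (two consecutive terms determine the rest), the sequence is periodic with period 40.
(129 - 0) mod 40 = 9, so t(129) = t(9) = 22.

22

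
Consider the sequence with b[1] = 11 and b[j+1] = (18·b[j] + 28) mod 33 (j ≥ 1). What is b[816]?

Computing terms: b[1] = 11, b[2] = 28, b[3] = 4, b[4] = 1, b[5] = 13, b[6] = 31, b[7] = 25, b[8] = 16, b[9] = 19, b[10] = 7, b[11] = 22, b[12] = 28.
Since b[12] = b[2] = 28, the sequence is eventually periodic: after a pre-period of length 1 it cycles with period 10.
For j ≥ 2, b[j] depends only on (j - 2) mod 10. (816 - 2) mod 10 = 4, so b[816] = b[6] = 31.

31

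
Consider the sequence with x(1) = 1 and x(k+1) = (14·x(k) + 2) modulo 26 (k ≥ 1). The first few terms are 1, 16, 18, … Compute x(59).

Computing terms: x(1) = 1; x(2) = 16; x(3) = 18; x(4) = 20; x(5) = 22; x(6) = 24; x(7) = 0; x(8) = 2; x(9) = 4; x(10) = 6; x(11) = 8; x(12) = 10; x(13) = 12; x(14) = 14; x(15) = 16.
Since x(15) = x(2) = 16, the sequence is eventually periodic: after a pre-period of length 1 it cycles with period 13.
For k ≥ 2, x(k) depends only on (k - 2) mod 13. (59 - 2) mod 13 = 5, so x(59) = x(7) = 0.

0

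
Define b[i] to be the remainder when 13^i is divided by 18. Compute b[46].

b[0] = 1; b[1] = 13; b[2] = 7; b[3] = 1.
Since b[3] = b[0] = 1, the sequence is periodic with period 3.
(46 - 0) mod 3 = 1, so b[46] = b[1] = 13.

13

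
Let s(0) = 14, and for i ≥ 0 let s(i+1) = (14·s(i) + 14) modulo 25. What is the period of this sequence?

Listing terms: s(0) = 14,  s(1) = 10,  s(2) = 4,  s(3) = 20,  s(4) = 19,  s(5) = 5,  s(6) = 9,  s(7) = 15,  s(8) = 24,  s(9) = 0,  s(10) = 14.
The sequence repeats with period 10.

10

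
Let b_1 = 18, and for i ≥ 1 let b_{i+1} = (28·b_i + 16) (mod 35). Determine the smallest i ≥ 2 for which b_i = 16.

We have b_1 = 18, b_2 = 30, b_3 = 16, b_4 = 9, b_5 = 23, b_6 = 30.
Since b_6 = b_2 = 30, the sequence is eventually periodic: after a pre-period of length 1 it cycles with period 4.
The value 16 first appears (with i ≥ 2) at b_3.

3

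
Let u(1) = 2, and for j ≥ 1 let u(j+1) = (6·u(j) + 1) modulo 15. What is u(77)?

Listing terms: u(1) = 2, u(2) = 13, u(3) = 4, u(4) = 10, u(5) = 1, u(6) = 7, u(7) = 13.
Since u(7) = u(2) = 13, the sequence is eventually periodic: after a pre-period of length 1 it cycles with period 5.
For j ≥ 2, u(j) depends only on (j - 2) mod 5. (77 - 2) mod 5 = 0, so u(77) = u(2) = 13.

13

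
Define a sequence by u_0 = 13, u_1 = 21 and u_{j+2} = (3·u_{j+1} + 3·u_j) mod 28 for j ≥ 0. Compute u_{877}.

Computing terms: u_0 = 13, u_1 = 21, u_2 = 18, u_3 = 5, u_4 = 13, u_5 = 26, u_6 = 5, u_7 = 9, u_8 = 14, u_9 = 13, u_{10} = 25, u_{11} = 2, u_{12} = 25, u_{13} = 25, u_{14} = 10, u_{15} = 21, u_{16} = 9, u_{17} = 6, u_{18} = 17, u_{19} = 13, u_{20} = 6, u_{21} = 1, u_{22} = 21, u_{23} = 10, u_{24} = 9, u_{25} = 1, u_{26} = 2, u_{27} = 9, u_{28} = 5, u_{29} = 14, u_{30} = 1, u_{31} = 17, u_{32} = 26, u_{33} = 17, u_{34} = 17, u_{35} = 18, u_{36} = 21, u_{37} = 5, u_{38} = 22, u_{39} = 25, u_{40} = 1, u_{41} = 22, u_{42} = 13, u_{43} = 21.
The sequence repeats with period 42.
So u_{877} = u_{0 + ((877-0) mod 42)} = u_{37} = 5.

5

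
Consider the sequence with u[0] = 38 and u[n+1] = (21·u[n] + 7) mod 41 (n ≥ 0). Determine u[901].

26

Listing terms: u[0] = 38; u[1] = 26; u[2] = 20; u[3] = 17; u[4] = 36; u[5] = 25; u[6] = 40; u[7] = 27; u[8] = 0; u[9] = 7; u[10] = 31; u[11] = 2; u[12] = 8; u[13] = 11; u[14] = 33; u[15] = 3; u[16] = 29; u[17] = 1; u[18] = 28; u[19] = 21; u[20] = 38.
The sequence repeats with period 20.
(901 - 0) mod 20 = 1, so u[901] = u[1] = 26.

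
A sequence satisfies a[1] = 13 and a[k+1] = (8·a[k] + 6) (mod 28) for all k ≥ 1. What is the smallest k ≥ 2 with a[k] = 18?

Computing terms: a[1] = 13,  a[2] = 26,  a[3] = 18,  a[4] = 10,  a[5] = 2,  a[6] = 22,  a[7] = 14,  a[8] = 6,  a[9] = 26.
Since a[9] = a[2] = 26, the sequence is eventually periodic: after a pre-period of length 1 it cycles with period 7.
The value 18 first appears (with k ≥ 2) at a[3].

3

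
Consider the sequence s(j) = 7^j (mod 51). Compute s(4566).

Computing terms: s(0) = 1; s(1) = 7; s(2) = 49; s(3) = 37; s(4) = 4; s(5) = 28; s(6) = 43; s(7) = 46; s(8) = 16; s(9) = 10; s(10) = 19; s(11) = 31; s(12) = 13; s(13) = 40; s(14) = 25; s(15) = 22; s(16) = 1.
The sequence repeats with period 16.
(4566 - 0) mod 16 = 6, so s(4566) = s(6) = 43.

43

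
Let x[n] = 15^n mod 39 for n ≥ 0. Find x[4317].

We have x[0] = 1,  x[1] = 15,  x[2] = 30,  x[3] = 21,  x[4] = 3,  x[5] = 6,  x[6] = 12,  x[7] = 24,  x[8] = 9,  x[9] = 18,  x[10] = 36,  x[11] = 33,  x[12] = 27,  x[13] = 15.
Since x[13] = x[1] = 15, the sequence is eventually periodic: after a pre-period of length 1 it cycles with period 12.
For n ≥ 1, x[n] depends only on (n - 1) mod 12. (4317 - 1) mod 12 = 8, so x[4317] = x[9] = 18.

18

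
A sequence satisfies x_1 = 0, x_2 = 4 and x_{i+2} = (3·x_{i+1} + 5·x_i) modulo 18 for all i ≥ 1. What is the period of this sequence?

12

x_1 = 0; x_2 = 4; x_3 = 12; x_4 = 2; x_5 = 12; x_6 = 10; x_7 = 0; x_8 = 14; x_9 = 6; x_{10} = 16; x_{11} = 6; x_{12} = 8; x_{13} = 0; x_{14} = 4.
Since (x_{13}, x_{14}) = (x_1, x_2) = (0, 4) (two consecutive terms determine the rest), the sequence is periodic with period 12.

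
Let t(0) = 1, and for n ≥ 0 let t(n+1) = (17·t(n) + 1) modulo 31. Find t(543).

12

Listing terms: t(0) = 1, t(1) = 18, t(2) = 28, t(3) = 12, t(4) = 19, t(5) = 14, t(6) = 22, t(7) = 3, t(8) = 21, t(9) = 17, t(10) = 11, t(11) = 2, t(12) = 4, t(13) = 7, t(14) = 27, t(15) = 26, t(16) = 9, t(17) = 30, t(18) = 15, t(19) = 8, t(20) = 13, t(21) = 5, t(22) = 24, t(23) = 6, t(24) = 10, t(25) = 16, t(26) = 25, t(27) = 23, t(28) = 20, t(29) = 0, t(30) = 1.
Since t(30) = t(0) = 1, the sequence is periodic with period 30.
(543 - 0) mod 30 = 3, so t(543) = t(3) = 12.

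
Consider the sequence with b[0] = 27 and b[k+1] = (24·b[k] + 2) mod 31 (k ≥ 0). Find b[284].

24

Computing terms: b[0] = 27; b[1] = 30; b[2] = 9; b[3] = 1; b[4] = 26; b[5] = 6; b[6] = 22; b[7] = 3; b[8] = 12; b[9] = 11; b[10] = 18; b[11] = 0; b[12] = 2; b[13] = 19; b[14] = 24; b[15] = 20; b[16] = 17; b[17] = 7; b[18] = 15; b[19] = 21; b[20] = 10; b[21] = 25; b[22] = 13; b[23] = 4; b[24] = 5; b[25] = 29; b[26] = 16; b[27] = 14; b[28] = 28; b[29] = 23; b[30] = 27.
The sequence repeats with period 30.
So b[284] = b[0 + ((284-0) mod 30)] = b[14] = 24.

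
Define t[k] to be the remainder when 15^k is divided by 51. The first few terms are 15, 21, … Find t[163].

t[1] = 15; t[2] = 21; t[3] = 9; t[4] = 33; t[5] = 36; t[6] = 30; t[7] = 42; t[8] = 18; t[9] = 15.
Since t[9] = t[1] = 15, the sequence is periodic with period 8.
(163 - 1) mod 8 = 2, so t[163] = t[3] = 9.

9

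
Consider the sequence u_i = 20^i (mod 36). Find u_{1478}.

4

We have u_0 = 1,  u_1 = 20,  u_2 = 4,  u_3 = 8,  u_4 = 16,  u_5 = 32,  u_6 = 28,  u_7 = 20.
Since u_7 = u_1 = 20, the sequence is eventually periodic: after a pre-period of length 1 it cycles with period 6.
For i ≥ 1, u_i depends only on (i - 1) mod 6. (1478 - 1) mod 6 = 1, so u_{1478} = u_2 = 4.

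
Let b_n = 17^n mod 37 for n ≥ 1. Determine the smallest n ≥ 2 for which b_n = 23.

33

b_1 = 17; b_2 = 30; b_3 = 29; b_4 = 12; b_5 = 19; b_6 = 27; b_7 = 15; b_8 = 33; b_9 = 6; b_{10} = 28; b_{11} = 32; b_{12} = 26; b_{13} = 35; b_{14} = 3; b_{15} = 14; b_{16} = 16; b_{17} = 13; b_{18} = 36; b_{19} = 20; b_{20} = 7; b_{21} = 8; b_{22} = 25; b_{23} = 18; b_{24} = 10; b_{25} = 22; b_{26} = 4; b_{27} = 31; b_{28} = 9; b_{29} = 5; b_{30} = 11; b_{31} = 2; b_{32} = 34; b_{33} = 23; b_{34} = 21; b_{35} = 24; b_{36} = 1; b_{37} = 17.
Since b_{37} = b_1 = 17, the sequence is periodic with period 36.
The value 23 first appears (with n ≥ 2) at b_{33}.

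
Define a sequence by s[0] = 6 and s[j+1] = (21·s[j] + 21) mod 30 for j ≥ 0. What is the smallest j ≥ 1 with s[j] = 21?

Computing terms: s[0] = 6,  s[1] = 27,  s[2] = 18,  s[3] = 9,  s[4] = 0,  s[5] = 21,  s[6] = 12,  s[7] = 3,  s[8] = 24,  s[9] = 15,  s[10] = 6.
The sequence repeats with period 10.
The value 21 first appears (with j ≥ 1) at s[5].

5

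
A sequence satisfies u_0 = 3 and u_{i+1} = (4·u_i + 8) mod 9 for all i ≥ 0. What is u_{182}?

7

Listing terms: u_0 = 3,  u_1 = 2,  u_2 = 7,  u_3 = 0,  u_4 = 8,  u_5 = 4,  u_6 = 6,  u_7 = 5,  u_8 = 1,  u_9 = 3.
The sequence repeats with period 9.
(182 - 0) mod 9 = 2, so u_{182} = u_2 = 7.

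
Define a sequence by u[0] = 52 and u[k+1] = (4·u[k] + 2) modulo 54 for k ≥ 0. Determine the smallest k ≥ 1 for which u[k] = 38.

5

Computing terms: u[0] = 52, u[1] = 48, u[2] = 32, u[3] = 22, u[4] = 36, u[5] = 38, u[6] = 46, u[7] = 24, u[8] = 44, u[9] = 16, u[10] = 12, u[11] = 50, u[12] = 40, u[13] = 0, u[14] = 2, u[15] = 10, u[16] = 42, u[17] = 8, u[18] = 34, u[19] = 30, u[20] = 14, u[21] = 4, u[22] = 18, u[23] = 20, u[24] = 28, u[25] = 6, u[26] = 26, u[27] = 52.
Since u[27] = u[0] = 52, the sequence is periodic with period 27.
The value 38 first appears (with k ≥ 1) at u[5].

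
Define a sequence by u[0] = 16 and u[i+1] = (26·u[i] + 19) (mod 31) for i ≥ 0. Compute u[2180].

Computing terms: u[0] = 16, u[1] = 1, u[2] = 14, u[3] = 11, u[4] = 26, u[5] = 13, u[6] = 16.
The sequence repeats with period 6.
(2180 - 0) mod 6 = 2, so u[2180] = u[2] = 14.

14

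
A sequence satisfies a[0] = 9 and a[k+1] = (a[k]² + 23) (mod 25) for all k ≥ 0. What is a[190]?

a[0] = 9, a[1] = 4, a[2] = 14, a[3] = 19, a[4] = 9.
Since a[4] = a[0] = 9, the sequence is periodic with period 4.
(190 - 0) mod 4 = 2, so a[190] = a[2] = 14.

14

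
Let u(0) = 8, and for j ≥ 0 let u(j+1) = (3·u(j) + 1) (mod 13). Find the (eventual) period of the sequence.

3

Listing terms: u(0) = 8; u(1) = 12; u(2) = 11; u(3) = 8.
The sequence repeats with period 3.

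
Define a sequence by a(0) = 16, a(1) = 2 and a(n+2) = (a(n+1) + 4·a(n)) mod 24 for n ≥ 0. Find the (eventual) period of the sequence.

8

Computing terms: a(0) = 16; a(1) = 2; a(2) = 18; a(3) = 2; a(4) = 2; a(5) = 10; a(6) = 18; a(7) = 10; a(8) = 10; a(9) = 2; a(10) = 18.
Since (a(9), a(10)) = (a(1), a(2)) = (2, 18) (two consecutive terms determine the rest), the sequence is eventually periodic: after a pre-period of length 1 it cycles with period 8.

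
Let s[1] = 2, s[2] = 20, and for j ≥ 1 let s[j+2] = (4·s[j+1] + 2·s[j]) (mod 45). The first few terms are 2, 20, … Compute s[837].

12

Computing terms: s[1] = 2,  s[2] = 20,  s[3] = 39,  s[4] = 16,  s[5] = 7,  s[6] = 15,  s[7] = 29,  s[8] = 11,  s[9] = 12,  s[10] = 25,  s[11] = 34,  s[12] = 6,  s[13] = 2,  s[14] = 20.
The sequence repeats with period 12.
(837 - 1) mod 12 = 8, so s[837] = s[9] = 12.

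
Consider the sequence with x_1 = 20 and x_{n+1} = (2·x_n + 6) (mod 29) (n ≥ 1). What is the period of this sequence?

28

x_1 = 20; x_2 = 17; x_3 = 11; x_4 = 28; x_5 = 4; x_6 = 14; x_7 = 5; x_8 = 16; x_9 = 9; x_{10} = 24; x_{11} = 25; x_{12} = 27; x_{13} = 2; x_{14} = 10; x_{15} = 26; x_{16} = 0; x_{17} = 6; x_{18} = 18; x_{19} = 13; x_{20} = 3; x_{21} = 12; x_{22} = 1; x_{23} = 8; x_{24} = 22; x_{25} = 21; x_{26} = 19; x_{27} = 15; x_{28} = 7; x_{29} = 20.
Since x_{29} = x_1 = 20, the sequence is periodic with period 28.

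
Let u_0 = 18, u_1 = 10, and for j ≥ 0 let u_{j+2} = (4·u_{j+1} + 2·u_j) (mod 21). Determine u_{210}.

We have u_0 = 18,  u_1 = 10,  u_2 = 13,  u_3 = 9,  u_4 = 20,  u_5 = 14,  u_6 = 12,  u_7 = 13,  u_8 = 13,  u_9 = 15,  u_{10} = 2,  u_{11} = 17,  u_{12} = 9,  u_{13} = 7,  u_{14} = 4,  u_{15} = 9,  u_{16} = 2,  u_{17} = 5,  u_{18} = 3,  u_{19} = 1,  u_{20} = 10,  u_{21} = 0,  u_{22} = 20,  u_{23} = 17,  u_{24} = 3,  u_{25} = 4,  u_{26} = 1,  u_{27} = 12,  u_{28} = 8,  u_{29} = 14,  u_{30} = 9,  u_{31} = 1,  u_{32} = 1,  u_{33} = 6,  u_{34} = 5,  u_{35} = 11,  u_{36} = 12,  u_{37} = 7,  u_{38} = 10,  u_{39} = 12,  u_{40} = 5,  u_{41} = 2,  u_{42} = 18,  u_{43} = 13,  u_{44} = 4,  u_{45} = 0,  u_{46} = 8,  u_{47} = 11,  u_{48} = 18,  u_{49} = 10.
The sequence repeats with period 48.
(210 - 0) mod 48 = 18, so u_{210} = u_{18} = 3.

3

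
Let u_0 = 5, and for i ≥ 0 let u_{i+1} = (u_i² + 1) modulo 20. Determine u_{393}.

10

Listing terms: u_0 = 5,  u_1 = 6,  u_2 = 17,  u_3 = 10,  u_4 = 1,  u_5 = 2,  u_6 = 5.
Since u_6 = u_0 = 5, the sequence is periodic with period 6.
So u_{393} = u_{0 + ((393-0) mod 6)} = u_3 = 10.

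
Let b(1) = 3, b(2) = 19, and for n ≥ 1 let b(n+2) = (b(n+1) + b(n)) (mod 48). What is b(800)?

We have b(1) = 3; b(2) = 19; b(3) = 22; b(4) = 41; b(5) = 15; b(6) = 8; b(7) = 23; b(8) = 31; b(9) = 6; b(10) = 37; b(11) = 43; b(12) = 32; b(13) = 27; b(14) = 11; b(15) = 38; b(16) = 1; b(17) = 39; b(18) = 40; b(19) = 31; b(20) = 23; b(21) = 6; b(22) = 29; b(23) = 35; b(24) = 16; b(25) = 3; b(26) = 19.
The sequence repeats with period 24.
So b(800) = b(1 + ((800-1) mod 24)) = b(8) = 31.

31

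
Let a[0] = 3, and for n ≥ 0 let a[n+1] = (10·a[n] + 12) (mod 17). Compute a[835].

14

Computing terms: a[0] = 3,  a[1] = 8,  a[2] = 7,  a[3] = 14,  a[4] = 16,  a[5] = 2,  a[6] = 15,  a[7] = 9,  a[8] = 0,  a[9] = 12,  a[10] = 13,  a[11] = 6,  a[12] = 4,  a[13] = 1,  a[14] = 5,  a[15] = 11,  a[16] = 3.
The sequence repeats with period 16.
So a[835] = a[0 + ((835-0) mod 16)] = a[3] = 14.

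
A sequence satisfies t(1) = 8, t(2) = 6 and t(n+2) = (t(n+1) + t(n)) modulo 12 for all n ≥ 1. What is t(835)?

8

We have t(1) = 8, t(2) = 6, t(3) = 2, t(4) = 8, t(5) = 10, t(6) = 6, t(7) = 4, t(8) = 10, t(9) = 2, t(10) = 0, t(11) = 2, t(12) = 2, t(13) = 4, t(14) = 6, t(15) = 10, t(16) = 4, t(17) = 2, t(18) = 6, t(19) = 8, t(20) = 2, t(21) = 10, t(22) = 0, t(23) = 10, t(24) = 10, t(25) = 8, t(26) = 6.
Since (t(25), t(26)) = (t(1), t(2)) = (8, 6) (two consecutive terms determine the rest), the sequence is periodic with period 24.
So t(835) = t(1 + ((835-1) mod 24)) = t(19) = 8.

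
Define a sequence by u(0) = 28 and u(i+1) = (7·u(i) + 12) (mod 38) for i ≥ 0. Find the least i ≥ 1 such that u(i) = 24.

2

We have u(0) = 28; u(1) = 18; u(2) = 24; u(3) = 28.
The sequence repeats with period 3.
The value 24 first appears (with i ≥ 1) at u(2).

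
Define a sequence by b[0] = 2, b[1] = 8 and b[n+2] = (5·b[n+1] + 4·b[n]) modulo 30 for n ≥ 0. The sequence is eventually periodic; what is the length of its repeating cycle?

Computing terms: b[0] = 2, b[1] = 8, b[2] = 18, b[3] = 2, b[4] = 22, b[5] = 28, b[6] = 18, b[7] = 22, b[8] = 2, b[9] = 8.
Since (b[8], b[9]) = (b[0], b[1]) = (2, 8) (two consecutive terms determine the rest), the sequence is periodic with period 8.

8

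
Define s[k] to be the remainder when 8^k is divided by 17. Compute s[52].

16

Listing terms: s[0] = 1,  s[1] = 8,  s[2] = 13,  s[3] = 2,  s[4] = 16,  s[5] = 9,  s[6] = 4,  s[7] = 15,  s[8] = 1.
Since s[8] = s[0] = 1, the sequence is periodic with period 8.
(52 - 0) mod 8 = 4, so s[52] = s[4] = 16.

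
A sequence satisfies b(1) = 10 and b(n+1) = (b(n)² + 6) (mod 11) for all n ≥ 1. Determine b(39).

6

Listing terms: b(1) = 10, b(2) = 7, b(3) = 0, b(4) = 6, b(5) = 9, b(6) = 10.
Since b(6) = b(1) = 10, the sequence is periodic with period 5.
(39 - 1) mod 5 = 3, so b(39) = b(4) = 6.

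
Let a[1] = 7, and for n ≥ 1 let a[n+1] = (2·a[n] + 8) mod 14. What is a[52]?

0

We have a[1] = 7,  a[2] = 8,  a[3] = 10,  a[4] = 0,  a[5] = 8.
Since a[5] = a[2] = 8, the sequence is eventually periodic: after a pre-period of length 1 it cycles with period 3.
For n ≥ 2, a[n] depends only on (n - 2) mod 3. (52 - 2) mod 3 = 2, so a[52] = a[4] = 0.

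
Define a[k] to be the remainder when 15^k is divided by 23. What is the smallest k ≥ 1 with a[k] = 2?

4

a[0] = 1; a[1] = 15; a[2] = 18; a[3] = 17; a[4] = 2; a[5] = 7; a[6] = 13; a[7] = 11; a[8] = 4; a[9] = 14; a[10] = 3; a[11] = 22; a[12] = 8; a[13] = 5; a[14] = 6; a[15] = 21; a[16] = 16; a[17] = 10; a[18] = 12; a[19] = 19; a[20] = 9; a[21] = 20; a[22] = 1.
The sequence repeats with period 22.
The value 2 first appears (with k ≥ 1) at a[4].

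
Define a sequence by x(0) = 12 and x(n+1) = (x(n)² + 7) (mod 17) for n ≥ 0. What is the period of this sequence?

x(0) = 12,  x(1) = 15,  x(2) = 11,  x(3) = 9,  x(4) = 3,  x(5) = 16,  x(6) = 8,  x(7) = 3.
Since x(7) = x(4) = 3, the sequence is eventually periodic: after a pre-period of length 4 it cycles with period 3.

3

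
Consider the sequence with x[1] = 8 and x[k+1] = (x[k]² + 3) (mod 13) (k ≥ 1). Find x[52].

4

Computing terms: x[1] = 8,  x[2] = 2,  x[3] = 7,  x[4] = 0,  x[5] = 3,  x[6] = 12,  x[7] = 4,  x[8] = 6,  x[9] = 0.
Since x[9] = x[4] = 0, the sequence is eventually periodic: after a pre-period of length 3 it cycles with period 5.
For k ≥ 4, x[k] depends only on (k - 4) mod 5. (52 - 4) mod 5 = 3, so x[52] = x[7] = 4.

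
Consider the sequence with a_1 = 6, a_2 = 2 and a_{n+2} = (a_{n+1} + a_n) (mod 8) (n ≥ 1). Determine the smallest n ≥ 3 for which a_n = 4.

We have a_1 = 6,  a_2 = 2,  a_3 = 0,  a_4 = 2,  a_5 = 2,  a_6 = 4,  a_7 = 6,  a_8 = 2.
Since (a_7, a_8) = (a_1, a_2) = (6, 2) (two consecutive terms determine the rest), the sequence is periodic with period 6.
The value 4 first appears (with n ≥ 3) at a_6.

6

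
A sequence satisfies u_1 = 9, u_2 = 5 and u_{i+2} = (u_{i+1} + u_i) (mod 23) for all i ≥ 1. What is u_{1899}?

Listing terms: u_1 = 9,  u_2 = 5,  u_3 = 14,  u_4 = 19,  u_5 = 10,  u_6 = 6,  u_7 = 16,  u_8 = 22,  u_9 = 15,  u_{10} = 14,  u_{11} = 6,  u_{12} = 20,  u_{13} = 3,  u_{14} = 0,  u_{15} = 3,  u_{16} = 3,  u_{17} = 6,  u_{18} = 9,  u_{19} = 15,  u_{20} = 1,  u_{21} = 16,  u_{22} = 17,  u_{23} = 10,  u_{24} = 4,  u_{25} = 14,  u_{26} = 18,  u_{27} = 9,  u_{28} = 4,  u_{29} = 13,  u_{30} = 17,  u_{31} = 7,  u_{32} = 1,  u_{33} = 8,  u_{34} = 9,  u_{35} = 17,  u_{36} = 3,  u_{37} = 20,  u_{38} = 0,  u_{39} = 20,  u_{40} = 20,  u_{41} = 17,  u_{42} = 14,  u_{43} = 8,  u_{44} = 22,  u_{45} = 7,  u_{46} = 6,  u_{47} = 13,  u_{48} = 19,  u_{49} = 9,  u_{50} = 5.
Since (u_{49}, u_{50}) = (u_1, u_2) = (9, 5) (two consecutive terms determine the rest), the sequence is periodic with period 48.
(1899 - 1) mod 48 = 26, so u_{1899} = u_{27} = 9.

9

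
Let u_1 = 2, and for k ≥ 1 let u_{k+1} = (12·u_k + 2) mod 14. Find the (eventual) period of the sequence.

6

We have u_1 = 2, u_2 = 12, u_3 = 6, u_4 = 4, u_5 = 8, u_6 = 0, u_7 = 2.
Since u_7 = u_1 = 2, the sequence is periodic with period 6.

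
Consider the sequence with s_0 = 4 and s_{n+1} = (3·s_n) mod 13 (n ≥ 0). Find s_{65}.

10

Computing terms: s_0 = 4, s_1 = 12, s_2 = 10, s_3 = 4.
Since s_3 = s_0 = 4, the sequence is periodic with period 3.
(65 - 0) mod 3 = 2, so s_{65} = s_2 = 10.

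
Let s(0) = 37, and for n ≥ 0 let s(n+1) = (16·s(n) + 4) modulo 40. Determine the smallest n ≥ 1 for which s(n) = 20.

2

We have s(0) = 37,  s(1) = 36,  s(2) = 20,  s(3) = 4,  s(4) = 28,  s(5) = 12,  s(6) = 36.
Since s(6) = s(1) = 36, the sequence is eventually periodic: after a pre-period of length 1 it cycles with period 5.
The value 20 first appears (with n ≥ 1) at s(2).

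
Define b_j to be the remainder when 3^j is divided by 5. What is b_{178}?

4

Listing terms: b_1 = 3; b_2 = 4; b_3 = 2; b_4 = 1; b_5 = 3.
Since b_5 = b_1 = 3, the sequence is periodic with period 4.
So b_{178} = b_{1 + ((178-1) mod 4)} = b_2 = 4.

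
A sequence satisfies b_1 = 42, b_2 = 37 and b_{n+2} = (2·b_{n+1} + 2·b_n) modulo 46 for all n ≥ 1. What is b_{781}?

b_1 = 42; b_2 = 37; b_3 = 20; b_4 = 22; b_5 = 38; b_6 = 28; b_7 = 40; b_8 = 44; b_9 = 30; b_{10} = 10; b_{11} = 34; b_{12} = 42; b_{13} = 14; b_{14} = 20; b_{15} = 22.
Since (b_{14}, b_{15}) = (b_3, b_4) = (20, 22) (two consecutive terms determine the rest), the sequence is eventually periodic: after a pre-period of length 2 it cycles with period 11.
For n ≥ 3, b_n depends only on (n - 3) mod 11. (781 - 3) mod 11 = 8, so b_{781} = b_{11} = 34.

34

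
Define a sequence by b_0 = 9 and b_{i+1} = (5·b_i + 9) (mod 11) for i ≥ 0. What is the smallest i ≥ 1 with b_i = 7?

Computing terms: b_0 = 9, b_1 = 10, b_2 = 4, b_3 = 7, b_4 = 0, b_5 = 9.
The sequence repeats with period 5.
The value 7 first appears (with i ≥ 1) at b_3.

3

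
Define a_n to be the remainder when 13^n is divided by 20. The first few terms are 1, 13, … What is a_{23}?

17

We have a_0 = 1, a_1 = 13, a_2 = 9, a_3 = 17, a_4 = 1.
The sequence repeats with period 4.
(23 - 0) mod 4 = 3, so a_{23} = a_3 = 17.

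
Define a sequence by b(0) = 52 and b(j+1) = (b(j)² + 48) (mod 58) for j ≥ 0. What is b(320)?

24

We have b(0) = 52, b(1) = 26, b(2) = 28, b(3) = 20, b(4) = 42, b(5) = 14, b(6) = 12, b(7) = 18, b(8) = 24, b(9) = 44, b(10) = 12.
Since b(10) = b(6) = 12, the sequence is eventually periodic: after a pre-period of length 6 it cycles with period 4.
For j ≥ 6, b(j) depends only on (j - 6) mod 4. (320 - 6) mod 4 = 2, so b(320) = b(8) = 24.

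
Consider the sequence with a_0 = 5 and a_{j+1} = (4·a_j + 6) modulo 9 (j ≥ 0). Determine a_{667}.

8

Listing terms: a_0 = 5,  a_1 = 8,  a_2 = 2,  a_3 = 5.
The sequence repeats with period 3.
(667 - 0) mod 3 = 1, so a_{667} = a_1 = 8.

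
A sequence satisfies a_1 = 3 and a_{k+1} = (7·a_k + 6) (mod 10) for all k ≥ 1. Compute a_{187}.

5

a_1 = 3,  a_2 = 7,  a_3 = 5,  a_4 = 1,  a_5 = 3.
The sequence repeats with period 4.
So a_{187} = a_{1 + ((187-1) mod 4)} = a_3 = 5.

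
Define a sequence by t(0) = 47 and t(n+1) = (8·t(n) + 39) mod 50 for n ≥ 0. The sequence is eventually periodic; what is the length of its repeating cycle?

Listing terms: t(0) = 47, t(1) = 15, t(2) = 9, t(3) = 11, t(4) = 27, t(5) = 5, t(6) = 29, t(7) = 21, t(8) = 7, t(9) = 45, t(10) = 49, t(11) = 31, t(12) = 37, t(13) = 35, t(14) = 19, t(15) = 41, t(16) = 17, t(17) = 25, t(18) = 39, t(19) = 1, t(20) = 47.
The sequence repeats with period 20.

20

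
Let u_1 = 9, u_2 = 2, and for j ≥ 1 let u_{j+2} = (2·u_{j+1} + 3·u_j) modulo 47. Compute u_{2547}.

12

We have u_1 = 9; u_2 = 2; u_3 = 31; u_4 = 21; u_5 = 41; u_6 = 4; u_7 = 37; u_8 = 39; u_9 = 1; u_{10} = 25; u_{11} = 6; u_{12} = 40; u_{13} = 4; u_{14} = 34; u_{15} = 33; u_{16} = 27; u_{17} = 12; u_{18} = 11; u_{19} = 11; u_{20} = 8; u_{21} = 2; u_{22} = 28; u_{23} = 15; u_{24} = 20; u_{25} = 38; u_{26} = 42; u_{27} = 10; u_{28} = 5; u_{29} = 40; u_{30} = 1; u_{31} = 28; u_{32} = 12; u_{33} = 14; u_{34} = 17; u_{35} = 29; u_{36} = 15; u_{37} = 23; u_{38} = 44; u_{39} = 16; u_{40} = 23; u_{41} = 0; u_{42} = 22; u_{43} = 44; u_{44} = 13; u_{45} = 17; u_{46} = 26; u_{47} = 9; u_{48} = 2.
Since (u_{47}, u_{48}) = (u_1, u_2) = (9, 2) (two consecutive terms determine the rest), the sequence is periodic with period 46.
(2547 - 1) mod 46 = 16, so u_{2547} = u_{17} = 12.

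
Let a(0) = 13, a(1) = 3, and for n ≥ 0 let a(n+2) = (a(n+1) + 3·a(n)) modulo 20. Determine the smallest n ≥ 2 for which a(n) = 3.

21

Computing terms: a(0) = 13,  a(1) = 3,  a(2) = 2,  a(3) = 11,  a(4) = 17,  a(5) = 10,  a(6) = 1,  a(7) = 11,  a(8) = 14,  a(9) = 7,  a(10) = 9,  a(11) = 10,  a(12) = 17,  a(13) = 7,  a(14) = 18,  a(15) = 19,  a(16) = 13,  a(17) = 10,  a(18) = 9,  a(19) = 19,  a(20) = 6,  a(21) = 3,  a(22) = 1,  a(23) = 10,  a(24) = 13,  a(25) = 3.
Since (a(24), a(25)) = (a(0), a(1)) = (13, 3) (two consecutive terms determine the rest), the sequence is periodic with period 24.
The value 3 first appears (with n ≥ 2) at a(21).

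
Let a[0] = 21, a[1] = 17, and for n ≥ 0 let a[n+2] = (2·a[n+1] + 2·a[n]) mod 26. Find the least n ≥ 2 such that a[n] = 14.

Computing terms: a[0] = 21; a[1] = 17; a[2] = 24; a[3] = 4; a[4] = 4; a[5] = 16; a[6] = 14; a[7] = 8; a[8] = 18; a[9] = 0; a[10] = 10; a[11] = 20; a[12] = 8; a[13] = 4; a[14] = 24; a[15] = 4.
Since (a[14], a[15]) = (a[2], a[3]) = (24, 4) (two consecutive terms determine the rest), the sequence is eventually periodic: after a pre-period of length 2 it cycles with period 12.
The value 14 first appears (with n ≥ 2) at a[6].

6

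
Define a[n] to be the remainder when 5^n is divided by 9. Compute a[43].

5

Listing terms: a[1] = 5; a[2] = 7; a[3] = 8; a[4] = 4; a[5] = 2; a[6] = 1; a[7] = 5.
Since a[7] = a[1] = 5, the sequence is periodic with period 6.
(43 - 1) mod 6 = 0, so a[43] = a[1] = 5.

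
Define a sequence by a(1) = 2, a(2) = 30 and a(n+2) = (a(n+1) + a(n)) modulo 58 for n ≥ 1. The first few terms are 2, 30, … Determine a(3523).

18

Listing terms: a(1) = 2,  a(2) = 30,  a(3) = 32,  a(4) = 4,  a(5) = 36,  a(6) = 40,  a(7) = 18,  a(8) = 0,  a(9) = 18,  a(10) = 18,  a(11) = 36,  a(12) = 54,  a(13) = 32,  a(14) = 28,  a(15) = 2,  a(16) = 30.
Since (a(15), a(16)) = (a(1), a(2)) = (2, 30) (two consecutive terms determine the rest), the sequence is periodic with period 14.
So a(3523) = a(1 + ((3523-1) mod 14)) = a(9) = 18.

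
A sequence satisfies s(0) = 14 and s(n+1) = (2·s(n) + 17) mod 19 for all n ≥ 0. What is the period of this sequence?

18

Computing terms: s(0) = 14, s(1) = 7, s(2) = 12, s(3) = 3, s(4) = 4, s(5) = 6, s(6) = 10, s(7) = 18, s(8) = 15, s(9) = 9, s(10) = 16, s(11) = 11, s(12) = 1, s(13) = 0, s(14) = 17, s(15) = 13, s(16) = 5, s(17) = 8, s(18) = 14.
The sequence repeats with period 18.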